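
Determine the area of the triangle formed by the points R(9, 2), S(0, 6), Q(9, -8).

The Shoelace formula computes the area from vertex coordinates by summing cross products.
For vertices (9,2), (0,6), (9,-8):
Signed sum = 9*6 - 0*2 + 0*-8 - 9*6 + 9*2 - 9*-8
= 54 + -54 + 90 = 90
Area = (1/2)|90| = 45.

45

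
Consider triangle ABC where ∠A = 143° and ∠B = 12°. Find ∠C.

angle C = 180 - 143 - 12 = 25 degrees.

25 degrees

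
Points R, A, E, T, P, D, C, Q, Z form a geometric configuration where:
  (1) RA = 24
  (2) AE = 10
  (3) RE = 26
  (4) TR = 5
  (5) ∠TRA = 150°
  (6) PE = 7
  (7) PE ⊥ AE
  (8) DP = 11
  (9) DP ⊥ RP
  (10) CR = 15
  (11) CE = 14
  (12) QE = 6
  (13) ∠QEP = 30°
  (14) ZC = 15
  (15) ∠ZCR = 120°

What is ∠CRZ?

Step 1: By the law of cosines on triangle RCZ: RZ² = 15² + 15² − 2·15·15·cos(120°) = 675, so RZ = 15·√3.
Step 2: By the inverse law of cosines on triangle CRZ: cos(∠CRZ) = (15² + (15·√3)² − 15²) / (2·15·15·√3) = 675/779.42 = 0.866, so ∠CRZ = 30°.

Therefore, the measure of angle ∠CRZ = 30°.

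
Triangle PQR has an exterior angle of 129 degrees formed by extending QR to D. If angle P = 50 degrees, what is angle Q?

The exterior angle theorem states that an exterior angle equals the sum of the two non-adjacent interior angles.
So 129 = 50 + angle Q, which gives angle Q = 129 - 50 = 79 degrees.

79 degrees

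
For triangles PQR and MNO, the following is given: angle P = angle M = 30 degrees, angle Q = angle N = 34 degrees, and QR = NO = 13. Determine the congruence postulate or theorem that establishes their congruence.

The given information provides:
angle P = angle M = 30 degrees, angle Q = angle N = 34 degrees, and QR = NO = 13
This matches the AAS congruence theorem.
Two pairs of corresponding angles and a non-included side are equal (Angle-Angle-Side).

AAS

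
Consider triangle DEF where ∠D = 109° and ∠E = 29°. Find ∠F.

angle F = 180 - 109 - 29 = 42 degrees.

42 degrees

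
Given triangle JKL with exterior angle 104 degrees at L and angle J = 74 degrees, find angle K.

By the exterior angle theorem: exterior angle = sum of remote interior angles.
104 = 74 + angle K
angle K = 104 - 74 = 30 degrees

30 degrees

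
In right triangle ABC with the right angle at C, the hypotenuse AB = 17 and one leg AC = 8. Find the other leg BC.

Rearranging the Pythagorean theorem to solve for the unknown leg:
leg^2 = hypotenuse^2 - known_leg^2 = 289 - 64 = 225
leg = sqrt(225) = 15.

15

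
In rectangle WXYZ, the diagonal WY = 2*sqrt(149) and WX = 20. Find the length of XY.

The diagonal of a rectangle forms a right triangle with the two sides.
Rearranging the Pythagorean theorem: missing side = sqrt(d^2 - known^2).
= sqrt(596 - 400) = sqrt(196) = 14.

14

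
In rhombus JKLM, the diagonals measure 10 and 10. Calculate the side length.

In a rhombus, the diagonals bisect each other perpendicularly, creating four congruent right triangles.
Each triangle has legs 5 (half of 10) and 5 (half of 10).
The hypotenuse of each right triangle is a side of the rhombus:
side = sqrt(5^2 + 5^2) = sqrt(50) = 5*sqrt(2)

5*sqrt(2)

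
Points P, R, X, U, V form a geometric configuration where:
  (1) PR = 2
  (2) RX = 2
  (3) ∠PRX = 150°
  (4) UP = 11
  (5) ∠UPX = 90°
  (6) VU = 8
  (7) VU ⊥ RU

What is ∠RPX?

Step 1: By the law of cosines on triangle PRX: PX² = 2² + 2² − 2·2·2·cos(150°) = 14.93, so PX ≈ 3.86.
Step 2: By the inverse law of cosines on triangle RPX: cos(∠RPX) = (2² + 3.86² − 2²) / (2·2·3.86) = 14.93/15.45 = 0.9659, so ∠RPX = 15°.

Therefore, the measure of angle ∠RPX = 15°.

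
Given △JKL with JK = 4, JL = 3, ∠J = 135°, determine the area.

When two sides and the included angle are known, the area formula is (1/2)ab sin(C).
The height from one side to the opposite vertex is 3 sin(135°) = 3*sqrt(2)/2.
Area = (1/2) * 4 * 3*sqrt(2)/2 = 3*sqrt(2).

3*sqrt(2)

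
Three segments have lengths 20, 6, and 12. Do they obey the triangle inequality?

No.
The triangle inequality is violated: 6 + 12 = 18 ≤ 20.
These lengths cannot form a triangle.

No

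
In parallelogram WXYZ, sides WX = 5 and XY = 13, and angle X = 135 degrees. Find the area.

Area = 5 * 13 * sin(135°) = 65 * sqrt(2)/2 = 65*sqrt(2)/2

65*sqrt(2)/2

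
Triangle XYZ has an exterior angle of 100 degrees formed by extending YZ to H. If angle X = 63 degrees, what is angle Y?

The exterior angle theorem states that an exterior angle equals the sum of the two non-adjacent interior angles.
So 100 = 63 + angle Y, which gives angle Y = 100 - 63 = 37 degrees.

37 degrees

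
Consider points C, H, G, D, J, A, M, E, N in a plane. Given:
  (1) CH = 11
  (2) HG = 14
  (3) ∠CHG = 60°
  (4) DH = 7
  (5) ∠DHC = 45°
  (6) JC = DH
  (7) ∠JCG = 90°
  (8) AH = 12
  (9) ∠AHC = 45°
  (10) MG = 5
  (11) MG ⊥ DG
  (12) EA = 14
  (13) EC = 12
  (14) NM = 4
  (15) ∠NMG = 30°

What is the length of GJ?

From the given relations: JC = DH = 7.
Step 1: By the law of cosines on triangle CHG: CG² = 11² + 14² − 2·11·14·cos(60°) = 163, so CG = √163.
Step 2: By the law of cosines on triangle GCJ: GJ² = √163² + 7² − 2·√163·7·cos(90°) = 212, so GJ = 2·√53.

Therefore, the length of GJ = 2·√53.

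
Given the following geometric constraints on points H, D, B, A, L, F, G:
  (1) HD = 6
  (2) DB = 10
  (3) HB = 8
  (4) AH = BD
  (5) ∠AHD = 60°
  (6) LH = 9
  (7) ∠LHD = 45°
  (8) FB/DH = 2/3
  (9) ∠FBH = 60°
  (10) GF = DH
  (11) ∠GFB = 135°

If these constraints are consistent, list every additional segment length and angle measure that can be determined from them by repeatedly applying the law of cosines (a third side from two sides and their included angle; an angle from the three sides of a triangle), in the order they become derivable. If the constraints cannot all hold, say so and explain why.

The constraints are consistent. Derivable facts, in order:
After 1 step:
- BG ≈ 9.27
- DA = 2·√19
- DL ≈ 6.37
- HF = 4·√3
- ∠BDH = 53.13°
- ∠BHD = 90°
- ∠DBH = 36.87°
After 2 steps:
- ∠ADH = 83.41°
- ∠BFH = 90°
- ∠BGF = 17.76°
- ∠BHF = 30°
- ∠DAH = 36.59°
- ∠DLH = 41.73°
- ∠FBG = 27.24°
- ∠HDL = 93.27°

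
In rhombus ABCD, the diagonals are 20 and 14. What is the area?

Area of a rhombus = (d1 * d2) / 2
Area = (20 * 14) / 2
Area = 280 / 2
Area = 140

140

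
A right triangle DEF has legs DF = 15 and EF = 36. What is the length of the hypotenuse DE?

In a right triangle, the square of the hypotenuse equals the sum of the squares of the two legs.
The legs are 15 and 36, so the hypotenuse = sqrt(225 + 1296) = sqrt(1521) = 39.

39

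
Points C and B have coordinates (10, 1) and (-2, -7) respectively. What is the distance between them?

d = sqrt((-12)^2 + (-8)^2) = sqrt(208) = 4*sqrt(13)

4*sqrt(13)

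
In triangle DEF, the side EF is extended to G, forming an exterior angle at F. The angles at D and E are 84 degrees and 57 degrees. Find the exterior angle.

Exterior angle = 84 + 57 = 141 degrees (exterior angle theorem).

141 degrees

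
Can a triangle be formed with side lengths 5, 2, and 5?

Sort the sides: 2, 5, 5.
It suffices to check that the sum of the two smallest exceeds the largest:
2 + 5 = 7 > 5. ✓
Yes, a valid triangle can be formed.

Yes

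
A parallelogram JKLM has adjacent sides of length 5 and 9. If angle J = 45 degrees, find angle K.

Opposite sides of a parallelogram are parallel, so consecutive angles form co-interior angles on a transversal.
Co-interior angles sum to 180°, giving angle K = 180 - 45 = 135 degrees.

135 degrees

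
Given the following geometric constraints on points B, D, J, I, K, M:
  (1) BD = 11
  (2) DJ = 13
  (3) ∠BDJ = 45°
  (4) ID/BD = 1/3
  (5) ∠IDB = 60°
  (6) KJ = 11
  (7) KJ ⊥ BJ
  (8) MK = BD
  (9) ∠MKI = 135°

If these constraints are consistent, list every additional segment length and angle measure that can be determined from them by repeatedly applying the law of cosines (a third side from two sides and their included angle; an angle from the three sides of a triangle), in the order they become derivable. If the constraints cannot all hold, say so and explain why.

The constraints are consistent. Derivable facts, in order:
After 1 step:
- BI ≈ 9.7
- BJ ≈ 9.37
After 2 steps:
- BK ≈ 14.45
- ∠BID = 100.89°
- ∠BJD = 56.12°
- ∠DBI = 19.11°
- ∠DBJ = 78.88°
After 3 steps:
- ∠BKJ = 40.42°
- ∠JBK = 49.58°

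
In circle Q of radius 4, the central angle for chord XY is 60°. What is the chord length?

Chord length = 2r sin(θ/2)
= 2 × 4 × sin(60°/2)
= 2 × 4 × sin(30°)
= 4

4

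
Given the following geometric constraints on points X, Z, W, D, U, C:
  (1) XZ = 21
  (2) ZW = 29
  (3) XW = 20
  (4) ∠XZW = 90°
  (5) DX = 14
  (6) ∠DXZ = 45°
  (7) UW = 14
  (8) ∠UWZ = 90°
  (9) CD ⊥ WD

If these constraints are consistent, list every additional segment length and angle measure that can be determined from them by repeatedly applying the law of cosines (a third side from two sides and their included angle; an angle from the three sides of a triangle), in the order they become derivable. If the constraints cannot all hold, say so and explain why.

These constraints are not satisfiable: (1), (2) and (3) fix all three sides of triangle XZW, so by the law of cosines cos(∠XZW) = (21² + 29² − 20²) / (2·21·29) = 0.7241, i.e. ∠XZW ≈ 43.6°, which contradicts (4) ∠XZW = 90°. No planar figure meets all of them, so nothing further can be derived.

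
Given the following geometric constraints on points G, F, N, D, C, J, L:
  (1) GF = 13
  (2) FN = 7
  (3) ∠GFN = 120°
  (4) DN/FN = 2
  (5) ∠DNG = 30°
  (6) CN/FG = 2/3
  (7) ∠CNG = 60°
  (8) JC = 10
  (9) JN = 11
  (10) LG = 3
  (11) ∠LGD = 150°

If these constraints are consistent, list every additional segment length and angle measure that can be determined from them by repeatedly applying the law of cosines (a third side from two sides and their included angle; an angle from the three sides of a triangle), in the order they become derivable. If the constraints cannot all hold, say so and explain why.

The constraints are consistent. Derivable facts, in order:
After 1 step:
- GN ≈ 17.58
- ∠CJN = 48.46°
- ∠CNJ = 59.73°
- ∠JCN = 71.81°
After 2 steps:
- GC ≈ 15.22
- GD ≈ 8.87
- ∠FGN = 20.17°
- ∠FNG = 39.83°
After 3 steps:
- DL ≈ 11.57
- ∠CGN = 29.54°
- ∠DGN = 52.08°
- ∠GCN = 90.46°
- ∠GDN = 97.92°
After 4 steps:
- ∠DLG = 22.55°
- ∠GDL = 7.45°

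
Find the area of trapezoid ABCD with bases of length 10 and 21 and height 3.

Area = (10 + 21) * 3 / 2 = 93 / 2 = 93/2

93/2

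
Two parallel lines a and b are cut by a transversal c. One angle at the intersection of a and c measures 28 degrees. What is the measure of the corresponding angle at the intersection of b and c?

When a transversal crosses parallel lines, angles in the same position at each intersection are called corresponding angles.
These are always equal, so the answer is 28 degrees.

28 degrees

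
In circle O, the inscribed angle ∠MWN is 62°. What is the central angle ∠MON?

Central angle = 2 × 62° = 124° (inscribed angle theorem).

124°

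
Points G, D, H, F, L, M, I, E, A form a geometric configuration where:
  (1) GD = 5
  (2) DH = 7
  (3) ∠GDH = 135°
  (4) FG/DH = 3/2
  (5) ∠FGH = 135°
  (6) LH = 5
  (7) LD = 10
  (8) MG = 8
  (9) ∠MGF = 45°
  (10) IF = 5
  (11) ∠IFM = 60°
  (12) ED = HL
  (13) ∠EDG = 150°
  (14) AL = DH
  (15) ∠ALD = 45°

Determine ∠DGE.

From the given relations: ED = HL = 5.
Step 1: By the law of cosines on triangle GDE: GE² = 5² + 5² − 2·5·5·cos(150°) = 93.3, so GE ≈ 9.66.
Step 2: By the inverse law of cosines on triangle DGE: cos(∠DGE) = (5² + 9.66² − 5²) / (2·5·9.66) = 93.3/96.59 = 0.9659, so ∠DGE = 15°.

Therefore, the measure of angle ∠DGE = 15°.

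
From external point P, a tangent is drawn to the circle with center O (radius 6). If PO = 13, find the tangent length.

tangent = √(d² - r²) = √(13² - 6²) = √(169 - 36) = √133 = sqrt(133)

sqrt(133)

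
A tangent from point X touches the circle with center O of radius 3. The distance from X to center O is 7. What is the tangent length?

Let T be the point of tangency. Then OT ⊥ XT (radius ⊥ tangent).
In right triangle OTX: OX² = OT² + XT²
7² = 3² + XT²
XT² = 40, XT = 2*sqrt(10)

2*sqrt(10)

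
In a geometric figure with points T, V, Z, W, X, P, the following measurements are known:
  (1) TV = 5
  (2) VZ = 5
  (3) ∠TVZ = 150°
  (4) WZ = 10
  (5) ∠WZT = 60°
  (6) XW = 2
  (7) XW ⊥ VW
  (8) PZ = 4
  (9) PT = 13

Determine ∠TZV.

Step 1: By the law of cosines on triangle ZVT: ZT² = 5² + 5² − 2·5·5·cos(150°) = 93.3, so ZT ≈ 9.66.
Step 2: By the inverse law of cosines on triangle TZV: cos(∠TZV) = (9.66² + 5² − 5²) / (2·9.66·5) = 93.3/96.59 = 0.9659, so ∠TZV = 15°.

Therefore, the measure of angle ∠TZV = 15°.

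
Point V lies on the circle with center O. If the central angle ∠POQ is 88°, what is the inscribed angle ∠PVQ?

By the inscribed angle theorem, the inscribed angle is half the central angle.
Inscribed angle = 88° / 2 = 44°

44°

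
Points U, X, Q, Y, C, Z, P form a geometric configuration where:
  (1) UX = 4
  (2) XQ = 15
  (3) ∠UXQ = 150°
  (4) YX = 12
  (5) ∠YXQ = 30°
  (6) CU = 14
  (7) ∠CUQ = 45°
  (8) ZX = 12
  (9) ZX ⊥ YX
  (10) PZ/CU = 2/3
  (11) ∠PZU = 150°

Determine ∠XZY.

Step 1: By the law of cosines on triangle ZXY: ZY² = 12² + 12² − 2·12·12·cos(90°) = 288, so ZY = 12·√2.
Step 2: By the inverse law of cosines on triangle XZY: cos(∠XZY) = (12² + (12·√2)² − 12²) / (2·12·12·√2) = 288/407.29 = 0.7071, so ∠XZY = 45°.

Therefore, the measure of angle ∠XZY = 45°.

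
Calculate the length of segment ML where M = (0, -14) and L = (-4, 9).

d = sqrt((-4)^2 + (23)^2) = sqrt(545)

sqrt(545)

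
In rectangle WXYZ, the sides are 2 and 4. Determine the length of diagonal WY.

d = sqrt(2^2 + 4^2) = sqrt(20) = 2*sqrt(5)

2*sqrt(5)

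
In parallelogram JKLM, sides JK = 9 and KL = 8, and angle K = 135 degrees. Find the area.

Area = 9 * 8 * sin(135°) = 72 * sqrt(2)/2 = 36*sqrt(2)

36*sqrt(2)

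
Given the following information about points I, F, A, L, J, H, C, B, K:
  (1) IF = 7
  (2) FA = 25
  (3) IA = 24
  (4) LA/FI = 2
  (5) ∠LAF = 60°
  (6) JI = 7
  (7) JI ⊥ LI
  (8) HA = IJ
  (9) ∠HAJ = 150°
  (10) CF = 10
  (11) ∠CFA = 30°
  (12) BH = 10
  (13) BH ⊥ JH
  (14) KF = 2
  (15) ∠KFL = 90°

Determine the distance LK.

From the given relations: LA = 2·FI = 2·7 = 14.
Step 1: By the law of cosines on triangle LAF: LF² = 14² + 25² − 2·14·25·cos(60°) = 471, so LF ≈ 21.7.
Step 2: By the law of cosines on triangle LFK: LK² = 21.7² + 2² − 2·21.7·2·cos(90°) = 475, so LK = 5·√19.

Therefore, the length of LK = 5·√19.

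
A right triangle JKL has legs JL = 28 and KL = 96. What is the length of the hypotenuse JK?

In a right triangle, the square of the hypotenuse equals the sum of the squares of the two legs.
The legs are 28 and 96, so the hypotenuse = sqrt(784 + 9216) = sqrt(10000) = 100.

100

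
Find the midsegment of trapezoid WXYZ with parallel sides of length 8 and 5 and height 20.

The midsegment (median) of a trapezoid connects the midpoints of the non-parallel sides.
Its length is the average of the two bases: (8 + 5) / 2 = 13/2.

13/2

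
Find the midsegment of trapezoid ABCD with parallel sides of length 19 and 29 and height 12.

The midsegment (median) of a trapezoid connects the midpoints of the non-parallel sides.
Its length is the average of the two bases: (19 + 29) / 2 = 24.

24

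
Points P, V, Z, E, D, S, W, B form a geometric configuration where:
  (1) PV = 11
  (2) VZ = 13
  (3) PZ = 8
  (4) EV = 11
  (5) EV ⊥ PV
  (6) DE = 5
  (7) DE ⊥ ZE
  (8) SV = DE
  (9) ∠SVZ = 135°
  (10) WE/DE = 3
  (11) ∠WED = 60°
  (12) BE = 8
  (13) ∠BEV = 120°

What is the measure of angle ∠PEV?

Step 1: By the law of cosines on triangle EVP: EP² = 11² + 11² − 2·11·11·cos(90°) = 242, so EP = 11·√2.
Step 2: By the inverse law of cosines on triangle PEV: cos(∠PEV) = ((11·√2)² + 11² − 11²) / (2·11·√2·11) = 242/342.24 = 0.7071, so ∠PEV = 45°.

Therefore, the measure of angle ∠PEV = 45°.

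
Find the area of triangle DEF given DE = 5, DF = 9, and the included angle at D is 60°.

Area = (1/2)(5)(9) sin(60°) = (1/2)(5)(9)(sqrt(3)/2) = 45*sqrt(3)/4

45*sqrt(3)/4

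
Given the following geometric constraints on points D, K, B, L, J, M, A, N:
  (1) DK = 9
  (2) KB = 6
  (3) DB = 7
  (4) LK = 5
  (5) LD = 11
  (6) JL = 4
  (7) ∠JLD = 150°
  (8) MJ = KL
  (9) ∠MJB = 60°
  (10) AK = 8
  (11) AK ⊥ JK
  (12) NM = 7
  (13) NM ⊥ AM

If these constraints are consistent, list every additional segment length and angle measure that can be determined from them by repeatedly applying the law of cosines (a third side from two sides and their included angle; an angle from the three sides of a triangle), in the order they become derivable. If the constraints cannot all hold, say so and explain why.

The constraints are consistent. Derivable facts, in order:
After 1 step:
- DJ ≈ 14.6
- ∠BDK = 41.75°
- ∠BKD = 50.98°
- ∠DBK = 87.27°
- ∠DKL = 99.59°
- ∠DLK = 53.78°
- ∠KDL = 26.63°
After 2 steps:
- ∠DJL = 22.13°
- ∠JDL = 7.87°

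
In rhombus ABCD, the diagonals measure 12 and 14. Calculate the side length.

Half-diagonals are 6 and 7. side = sqrt(6^2 + 7^2) = sqrt(85)

sqrt(85)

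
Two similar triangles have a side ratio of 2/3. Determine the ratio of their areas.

Area scales with the square of linear dimensions. If every length is multiplied by 2/3, then the area is multiplied by (2/3)^2 = 4/9.
The area ratio is 4:9.

4:9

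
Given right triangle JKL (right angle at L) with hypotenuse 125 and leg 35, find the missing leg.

By the Pythagorean theorem: KL^2 = JK^2 - JL^2
KL^2 = 125^2 - 35^2 = 15625 - 1225 = 14400
KL = sqrt(14400) = 120

120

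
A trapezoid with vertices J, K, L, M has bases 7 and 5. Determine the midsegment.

The midsegment of a trapezoid = (base1 + base2) / 2
midsegment = (7 + 5) / 2
midsegment = 12 / 2
midsegment = 6

6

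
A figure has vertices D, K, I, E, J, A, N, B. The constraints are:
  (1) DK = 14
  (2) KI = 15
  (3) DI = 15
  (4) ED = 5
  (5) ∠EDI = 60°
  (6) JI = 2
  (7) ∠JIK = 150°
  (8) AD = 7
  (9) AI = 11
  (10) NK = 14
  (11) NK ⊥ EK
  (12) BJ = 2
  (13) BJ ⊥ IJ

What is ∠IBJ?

Step 1: By the law of cosines on triangle BJI: BI² = 2² + 2² − 2·2·2·cos(90°) = 8, so BI = 2·√2.
Step 2: By the inverse law of cosines on triangle IBJ: cos(∠IBJ) = ((2·√2)² + 2² − 2²) / (2·2·√2·2) = 8/11.31 = 0.7071, so ∠IBJ = 45°.

Therefore, the measure of angle ∠IBJ = 45°.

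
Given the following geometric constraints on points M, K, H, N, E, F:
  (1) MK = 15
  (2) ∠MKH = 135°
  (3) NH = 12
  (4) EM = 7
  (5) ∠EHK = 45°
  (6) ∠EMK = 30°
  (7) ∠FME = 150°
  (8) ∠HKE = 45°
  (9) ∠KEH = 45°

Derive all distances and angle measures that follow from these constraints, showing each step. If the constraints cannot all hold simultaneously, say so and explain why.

These constraints are not satisfiable: (5), (8) and (9) are the three interior angles of triangle EHK, which must sum to 180°, but 45° + 45° + 45° = 135°. No planar figure meets all of them, so nothing further can be derived.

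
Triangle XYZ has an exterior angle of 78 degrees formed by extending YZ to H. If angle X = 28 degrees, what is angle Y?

angle Y = 78 - 28 = 50 degrees (exterior angle theorem).

50 degrees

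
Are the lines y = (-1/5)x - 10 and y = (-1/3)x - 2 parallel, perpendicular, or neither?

Slope of line 1: m1 = -1/5
Slope of line 2: m2 = -1/3
For parallel lines we need equal slopes: -1/5 != -1/3.
For perpendicular lines we need m1*m2 = -1: (-1/5)(-1/3) = 1/15 != -1.
Since neither condition holds, the lines are neither parallel nor perpendicular.

Neither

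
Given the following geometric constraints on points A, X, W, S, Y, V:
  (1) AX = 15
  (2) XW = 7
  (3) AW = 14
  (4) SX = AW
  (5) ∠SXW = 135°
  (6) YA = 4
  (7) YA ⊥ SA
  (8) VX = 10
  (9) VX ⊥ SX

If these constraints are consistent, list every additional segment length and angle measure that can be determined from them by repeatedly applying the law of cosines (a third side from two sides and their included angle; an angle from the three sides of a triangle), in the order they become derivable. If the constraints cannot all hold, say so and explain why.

The constraints are consistent. Derivable facts, in order:
After 1 step:
- SV = 2·√74
- WS ≈ 19.59
- ∠AWX = 84.14°
- ∠AXW = 68.2°
- ∠WAX = 27.66°
After 2 steps:
- ∠SVX = 54.46°
- ∠SWX = 30.36°
- ∠VSX = 35.54°
- ∠WSX = 14.64°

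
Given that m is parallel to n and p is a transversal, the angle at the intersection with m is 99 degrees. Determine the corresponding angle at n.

Corresponding angles are equal: 99 degrees.

99 degrees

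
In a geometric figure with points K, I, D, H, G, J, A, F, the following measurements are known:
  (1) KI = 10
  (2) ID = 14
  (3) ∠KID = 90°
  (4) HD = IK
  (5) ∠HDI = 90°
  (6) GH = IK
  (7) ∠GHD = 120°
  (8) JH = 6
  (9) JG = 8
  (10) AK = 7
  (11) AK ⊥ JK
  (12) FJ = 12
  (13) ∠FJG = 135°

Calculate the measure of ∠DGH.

From the given relations: GH = IK = 10; HD = IK = 10.
Step 1: By the law of cosines on triangle GHD: GD² = 10² + 10² − 2·10·10·cos(120°) = 300, so GD = 10·√3.
Step 2: By the inverse law of cosines on triangle DGH: cos(∠DGH) = ((10·√3)² + 10² − 10²) / (2·10·√3·10) = 300/346.41 = 0.866, so ∠DGH = 30°.

Therefore, the measure of angle ∠DGH = 30°.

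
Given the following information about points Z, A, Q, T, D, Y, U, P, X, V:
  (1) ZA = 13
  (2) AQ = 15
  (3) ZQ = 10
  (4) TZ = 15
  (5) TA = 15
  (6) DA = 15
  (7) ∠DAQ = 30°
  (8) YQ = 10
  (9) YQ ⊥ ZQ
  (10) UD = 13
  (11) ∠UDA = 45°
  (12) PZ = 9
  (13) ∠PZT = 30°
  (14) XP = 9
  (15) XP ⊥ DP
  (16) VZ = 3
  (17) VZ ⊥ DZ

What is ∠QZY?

Step 1: By the law of cosines on triangle ZQY: ZY² = 10² + 10² − 2·10·10·cos(90°) = 200, so ZY = 10·√2.
Step 2: By the inverse law of cosines on triangle QZY: cos(∠QZY) = (10² + (10·√2)² − 10²) / (2·10·10·√2) = 200/282.84 = 0.7071, so ∠QZY = 45°.

Therefore, the measure of angle ∠QZY = 45°.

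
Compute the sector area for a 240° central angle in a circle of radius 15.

Sector area = πr² × θ/360
= π × 15² × 2/3
= π × 225 × 2/3
= 150*pi

150*pi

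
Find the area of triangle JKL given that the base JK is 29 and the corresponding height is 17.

Area = (1/2)(29)(17) = 493/2

493/2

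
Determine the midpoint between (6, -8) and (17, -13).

The midpoint is the average of the coordinates:
x: (6 + 17)/2 = 23/2
y: (-8 + -13)/2 = -21/2
Midpoint = (23/2, -21/2)

(23/2, -21/2)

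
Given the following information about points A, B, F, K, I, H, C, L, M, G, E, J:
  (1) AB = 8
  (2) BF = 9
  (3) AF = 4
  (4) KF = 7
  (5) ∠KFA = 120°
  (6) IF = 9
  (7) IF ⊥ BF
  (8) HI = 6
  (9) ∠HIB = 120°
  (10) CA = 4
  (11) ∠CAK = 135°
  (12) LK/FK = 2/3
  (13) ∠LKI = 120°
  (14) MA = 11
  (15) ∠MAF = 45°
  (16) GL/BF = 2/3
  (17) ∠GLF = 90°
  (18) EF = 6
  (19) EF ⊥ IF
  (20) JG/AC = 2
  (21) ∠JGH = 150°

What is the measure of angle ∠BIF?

Step 1: By the law of cosines on triangle IFB: IB² = 9² + 9² − 2·9·9·cos(90°) = 162, so IB = 9·√2.
Step 2: By the inverse law of cosines on triangle BIF: cos(∠BIF) = ((9·√2)² + 9² − 9²) / (2·9·√2·9) = 162/229.1 = 0.7071, so ∠BIF = 45°.

Therefore, the measure of angle ∠BIF = 45°.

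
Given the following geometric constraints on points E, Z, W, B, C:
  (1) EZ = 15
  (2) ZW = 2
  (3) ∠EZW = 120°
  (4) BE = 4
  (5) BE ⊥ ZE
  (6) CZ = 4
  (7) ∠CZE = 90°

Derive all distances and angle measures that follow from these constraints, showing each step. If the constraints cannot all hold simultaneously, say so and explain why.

The constraints are consistent.

Step 1: From EZ = 15, ZW = 2, and ∠EZW = 120°, by the law of cosines:
  EW² = EZ² + ZW² - 2·EZ·ZW·cos(120°) = 225 + 4 + 30 = 259
  EW ≈ 16.09

Step 2: From EZ = 15, ZC = 4, and ∠EZC = 90°, by the law of cosines:
  EC² = EZ² + ZC² - 2·EZ·ZC·cos(90°) = 225 + 16 - 0 = 241
  EC ≈ 15.52

Step 3: From ZE = 15, EB = 4, and ∠ZEB = 90°, by the law of cosines:
  ZB² = ZE² + EB² - 2·ZE·EB·cos(90°) = 225 + 16 - 0 = 241
  ZB ≈ 15.52

Step 4: From EC = 15.52, EZ = 15, CZ = 4, by the inverse law of cosines:
  cos(∠CEZ) = (EC² + EZ² - CZ²) / (2·EC·EZ)
  ∠CEZ = 14.93°

Step 5: From EW = 16.09, EZ = 15, WZ = 2, by the inverse law of cosines:
  cos(∠WEZ) = (EW² + EZ² - WZ²) / (2·EW·EZ)
  ∠WEZ = 6.18°

Step 6: From ZB = 15.52, ZE = 15, BE = 4, by the inverse law of cosines:
  cos(∠BZE) = (ZB² + ZE² - BE²) / (2·ZB·ZE)
  ∠BZE = 14.93°

Step 7: From WE = 16.09, WZ = 2, EZ = 15, by the inverse law of cosines:
  cos(∠EWZ) = (WE² + WZ² - EZ²) / (2·WE·WZ)
  ∠EWZ = 53.82°

Step 8: From BE = 4, BZ = 15.52, EZ = 15, by the inverse law of cosines:
  cos(∠EBZ) = (BE² + BZ² - EZ²) / (2·BE·BZ)
  ∠EBZ = 75.07°

Step 9: From CE = 15.52, CZ = 4, EZ = 15, by the inverse law of cosines:
  cos(∠ECZ) = (CE² + CZ² - EZ²) / (2·CE·CZ)
  ∠ECZ = 75.07°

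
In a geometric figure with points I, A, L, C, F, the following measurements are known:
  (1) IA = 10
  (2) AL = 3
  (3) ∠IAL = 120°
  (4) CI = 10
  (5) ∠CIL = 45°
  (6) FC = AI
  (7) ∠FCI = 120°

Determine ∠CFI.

From the given relations: FC = AI = 10.
Step 1: By the law of cosines on triangle FCI: FI² = 10² + 10² − 2·10·10·cos(120°) = 300, so FI = 10·√3.
Step 2: By the inverse law of cosines on triangle CFI: cos(∠CFI) = (10² + (10·√3)² − 10²) / (2·10·10·√3) = 300/346.41 = 0.866, so ∠CFI = 30°.

Therefore, the measure of angle ∠CFI = 30°.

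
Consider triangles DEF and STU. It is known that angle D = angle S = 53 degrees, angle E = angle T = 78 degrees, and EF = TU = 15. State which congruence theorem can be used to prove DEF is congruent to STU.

Consider the given information: angle D = angle S = 53 degrees, angle E = angle T = 78 degrees, and EF = TU = 15
This is not SAS or HL: SAS requires two sides and the included angle between them. HL only applies to right triangles with matching hypotenuse and leg.
The correct criterion is AAS. Two pairs of corresponding angles and a non-included side are equal (Angle-Angle-Side).

AAS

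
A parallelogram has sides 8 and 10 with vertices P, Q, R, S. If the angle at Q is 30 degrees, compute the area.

Area = 8 * 10 * sin(30°) = 80 * 1/2 = 40

40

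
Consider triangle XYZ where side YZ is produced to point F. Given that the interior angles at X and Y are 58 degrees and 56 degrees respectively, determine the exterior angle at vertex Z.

The interior angle at Z is 180 - 58 - 56 = 66 degrees.
The exterior angle and interior angle at Z are supplementary:
Exterior angle = 180 - 66 = 114 degrees.

114 degrees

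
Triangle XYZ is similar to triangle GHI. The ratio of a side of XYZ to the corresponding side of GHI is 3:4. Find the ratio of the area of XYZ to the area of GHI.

Area scales with the square of linear dimensions. If every length is multiplied by 3/4, then the area is multiplied by (3/4)^2 = 9/16.
The area ratio is 9:16.

9:16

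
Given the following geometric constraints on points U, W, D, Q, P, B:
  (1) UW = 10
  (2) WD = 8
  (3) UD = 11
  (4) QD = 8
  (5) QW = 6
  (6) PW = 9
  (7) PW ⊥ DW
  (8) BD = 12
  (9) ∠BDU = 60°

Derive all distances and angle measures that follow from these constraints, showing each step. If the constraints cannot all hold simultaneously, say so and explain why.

The constraints are consistent.

Step 1: From UD = 11, DB = 12, and ∠UDB = 60°, by the law of cosines:
  UB² = UD² + DB² - 2·UD·DB·cos(60°) = 121 + 144 - 132 = 133
  UB = √133

Step 2: From DW = 8, WP = 9, and ∠DWP = 90°, by the law of cosines:
  DP² = DW² + WP² - 2·DW·WP·cos(90°) = 64 + 81 - 0 = 145
  DP = √145

Step 3: From UD = 11, UW = 10, DW = 8, by the inverse law of cosines:
  cos(∠DUW) = (UD² + UW² - DW²) / (2·UD·UW)
  ∠DUW = 44.47°

Step 4: From WD = 8, WQ = 6, DQ = 8, by the inverse law of cosines:
  cos(∠DWQ) = (WD² + WQ² - DQ²) / (2·WD·WQ)
  ∠DWQ = 67.98°

Step 5: From WD = 8, WU = 10, DU = 11, by the inverse law of cosines:
  cos(∠DWU) = (WD² + WU² - DU²) / (2·WD·WU)
  ∠DWU = 74.41°

Step 6: From DQ = 8, DW = 8, QW = 6, by the inverse law of cosines:
  cos(∠QDW) = (DQ² + DW² - QW²) / (2·DQ·DW)
  ∠QDW = 44.05°

Step 7: From DU = 11, DW = 8, UW = 10, by the inverse law of cosines:
  cos(∠UDW) = (DU² + DW² - UW²) / (2·DU·DW)
  ∠UDW = 61.12°

Step 8: From QD = 8, QW = 6, DW = 8, by the inverse law of cosines:
  cos(∠DQW) = (QD² + QW² - DW²) / (2·QD·QW)
  ∠DQW = 67.98°

Step 9: From UB = √133, UD = 11, BD = 12, by the inverse law of cosines:
  cos(∠BUD) = (UB² + UD² - BD²) / (2·UB·UD)
  ∠BUD = 64.31°

Step 10: From DP = √145, DW = 8, PW = 9, by the inverse law of cosines:
  cos(∠PDW) = (DP² + DW² - PW²) / (2·DP·DW)
  ∠PDW = 48.37°

Step 11: From PD = √145, PW = 9, DW = 8, by the inverse law of cosines:
  cos(∠DPW) = (PD² + PW² - DW²) / (2·PD·PW)
  ∠DPW = 41.63°

Step 12: From BD = 12, BU = √133, DU = 11, by the inverse law of cosines:
  cos(∠DBU) = (BD² + BU² - DU²) / (2·BD·BU)
  ∠DBU = 55.69°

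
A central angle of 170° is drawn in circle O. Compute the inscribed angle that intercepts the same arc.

An inscribed angle intercepts an arc from a point on the circle, while the central angle intercepts the same arc from the center.
The inscribed angle is always half the central angle: 170° / 2 = 85°.

85°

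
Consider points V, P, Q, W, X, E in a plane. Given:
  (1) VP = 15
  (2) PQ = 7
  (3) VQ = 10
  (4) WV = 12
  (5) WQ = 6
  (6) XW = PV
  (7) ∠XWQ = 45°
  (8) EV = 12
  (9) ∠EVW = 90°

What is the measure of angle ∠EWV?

Step 1: By the law of cosines on triangle WVE: WE² = 12² + 12² − 2·12·12·cos(90°) = 288, so WE = 12·√2.
Step 2: By the inverse law of cosines on triangle EWV: cos(∠EWV) = ((12·√2)² + 12² − 12²) / (2·12·√2·12) = 288/407.29 = 0.7071, so ∠EWV = 45°.

Therefore, the measure of angle ∠EWV = 45°.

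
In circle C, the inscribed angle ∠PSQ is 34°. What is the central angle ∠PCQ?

Central angle = 2 × 34° = 68° (inscribed angle theorem).

68°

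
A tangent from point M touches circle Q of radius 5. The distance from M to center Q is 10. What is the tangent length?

tangent = √(d² - r²) = √(10² - 5²) = √(100 - 25) = √75 = 5*sqrt(3)

5*sqrt(3)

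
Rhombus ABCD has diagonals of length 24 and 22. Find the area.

Area = (24 * 22) / 2 = 528 / 2 = 264

264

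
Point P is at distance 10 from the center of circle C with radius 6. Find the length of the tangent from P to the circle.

Let T be the point of tangency. Then CT ⊥ PT (radius ⊥ tangent).
In right triangle CTP: CP² = CT² + PT²
10² = 6² + PT²
PT² = 64, PT = 8

8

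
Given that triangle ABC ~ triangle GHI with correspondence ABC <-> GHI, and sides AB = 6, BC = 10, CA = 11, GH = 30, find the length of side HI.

Similar triangles have proportional sides. Setting up the proportion:
GH / AB = HI / BC
30 / 6 = HI / 10
HI = 10 * 30 / 6 = 50.

50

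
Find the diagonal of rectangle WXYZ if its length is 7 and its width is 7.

d = sqrt(7^2 + 7^2) = sqrt(98) = 7*sqrt(2)

7*sqrt(2)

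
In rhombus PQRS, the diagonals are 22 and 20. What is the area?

The diagonals of a rhombus divide it into four right triangles.
Each triangle has legs 22/ 2 = 11 and 20/2 = 10, so each has area (1/2)*11*10 = 55.
Four such triangles give total area = (d1 * d2) / 2 = 220.

220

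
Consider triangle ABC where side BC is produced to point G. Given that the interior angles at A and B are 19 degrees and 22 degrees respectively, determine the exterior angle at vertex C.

By the exterior angle theorem, an exterior angle of a triangle equals the sum of the two remote interior angles.
Exterior angle = angle A + angle B
Exterior angle = 19 + 22 = 41 degrees

41 degrees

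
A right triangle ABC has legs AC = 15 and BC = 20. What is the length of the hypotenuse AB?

In a right triangle, the square of the hypotenuse equals the sum of the squares of the two legs.
The legs are 15 and 20, so the hypotenuse = sqrt(225 + 400) = sqrt(625) = 25.

25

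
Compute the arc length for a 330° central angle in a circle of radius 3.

Arc length = 2πr × θ/360
= 2π × 3 × 11/12
= 11*pi/2

11*pi/2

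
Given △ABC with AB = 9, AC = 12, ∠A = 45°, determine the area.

When two sides and the included angle are known, the area formula is (1/2)ab sin(C).
The height from one side to the opposite vertex is 12 sin(45°) = 6*sqrt(2).
Area = (1/2) * 9 * 6*sqrt(2) = 27*sqrt(2).

27*sqrt(2)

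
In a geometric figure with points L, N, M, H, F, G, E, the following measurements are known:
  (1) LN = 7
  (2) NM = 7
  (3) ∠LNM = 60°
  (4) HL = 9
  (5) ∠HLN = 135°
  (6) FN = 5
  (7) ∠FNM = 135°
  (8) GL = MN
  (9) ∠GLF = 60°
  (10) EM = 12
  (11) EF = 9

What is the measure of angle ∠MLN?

Step 1: By the law of cosines on triangle LNM: LM² = 7² + 7² − 2·7·7·cos(60°) = 49, so LM = 7.
Step 2: By the inverse law of cosines on triangle MLN: cos(∠MLN) = (7² + 7² − 7²) / (2·7·7) = 49/98 = 0.5, so ∠MLN = 60°.

Therefore, the measure of angle ∠MLN = 60°.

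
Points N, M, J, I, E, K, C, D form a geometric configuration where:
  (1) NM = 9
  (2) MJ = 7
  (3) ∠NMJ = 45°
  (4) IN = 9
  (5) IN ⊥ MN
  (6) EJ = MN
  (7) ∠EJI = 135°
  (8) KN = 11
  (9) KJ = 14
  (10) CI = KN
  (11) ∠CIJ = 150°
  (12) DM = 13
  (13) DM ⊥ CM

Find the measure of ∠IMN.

Step 1: By the law of cosines on triangle MNI: MI² = 9² + 9² − 2·9·9·cos(90°) = 162, so MI = 9·√2.
Step 2: By the inverse law of cosines on triangle IMN: cos(∠IMN) = ((9·√2)² + 9² − 9²) / (2·9·√2·9) = 162/229.1 = 0.7071, so ∠IMN = 45°.

Therefore, the measure of angle ∠IMN = 45°.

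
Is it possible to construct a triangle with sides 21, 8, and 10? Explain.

Check the triangle inequality: 8 + 10 = 18 ≤ 21.
Since the sum of two sides does not exceed the third, no triangle can be formed.

No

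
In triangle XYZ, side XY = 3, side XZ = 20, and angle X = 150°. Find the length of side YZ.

When two sides and the included angle are known, the law of cosines gives the third side.
c^2 = a^2 + b^2 - 2ab cos(C) generalizes the Pythagorean theorem to non-right triangles.
Here: YZ^2 = 9 + 400 - 120*(-sqrt(3)/2) = 60*sqrt(3) + 409
YZ = sqrt(60*sqrt(3) + 409)

sqrt(60*sqrt(3) + 409)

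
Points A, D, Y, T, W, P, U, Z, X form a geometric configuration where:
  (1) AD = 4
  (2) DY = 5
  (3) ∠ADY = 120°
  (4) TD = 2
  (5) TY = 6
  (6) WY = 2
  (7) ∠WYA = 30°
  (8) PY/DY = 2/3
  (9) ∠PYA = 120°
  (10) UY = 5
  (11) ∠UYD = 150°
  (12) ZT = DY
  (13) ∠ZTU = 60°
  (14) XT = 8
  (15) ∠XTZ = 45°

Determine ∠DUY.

Step 1: By the law of cosines on triangle UYD: UD² = 5² + 5² − 2·5·5·cos(150°) = 93.3, so UD ≈ 9.66.
Step 2: By the inverse law of cosines on triangle DUY: cos(∠DUY) = (9.66² + 5² − 5²) / (2·9.66·5) = 93.3/96.59 = 0.9659, so ∠DUY = 15°.

Therefore, the measure of angle ∠DUY = 15°.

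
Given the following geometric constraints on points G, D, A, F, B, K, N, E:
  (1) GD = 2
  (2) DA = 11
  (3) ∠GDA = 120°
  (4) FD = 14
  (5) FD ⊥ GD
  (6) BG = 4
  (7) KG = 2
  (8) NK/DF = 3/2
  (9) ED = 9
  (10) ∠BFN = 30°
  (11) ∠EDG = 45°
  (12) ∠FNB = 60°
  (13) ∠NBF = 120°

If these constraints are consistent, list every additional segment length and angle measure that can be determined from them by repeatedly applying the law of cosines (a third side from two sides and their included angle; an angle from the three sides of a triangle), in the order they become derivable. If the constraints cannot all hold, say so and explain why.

These constraints are not satisfiable: (10), (12) and (13) are the three interior angles of triangle BFN, which must sum to 180°, but 30° + 60° + 120° = 210°. No planar figure meets all of them, so nothing further can be derived.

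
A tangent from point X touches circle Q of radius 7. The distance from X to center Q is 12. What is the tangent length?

Let T be the point of tangency. Then QT ⊥ XT (radius ⊥ tangent).
In right triangle QTX: QX² = QT² + XT²
12² = 7² + XT²
XT² = 95, XT = sqrt(95)

sqrt(95)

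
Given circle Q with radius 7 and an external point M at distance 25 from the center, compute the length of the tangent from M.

The tangent, radius, and line from the external point to the center form a right triangle.
The right angle is where the tangent meets the radius.
By the Pythagorean theorem: tangent² + 7² = 25²
tangent² = 625 - 49 = 576
tangent = 24

24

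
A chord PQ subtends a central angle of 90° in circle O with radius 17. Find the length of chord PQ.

Drop a perpendicular from the center to the chord, bisecting both the chord and the central angle.
Each half-chord = r sin(θ/2) = 17 sin(45°).
The full chord = 2 × 17 × sin(45°) = 17*sqrt(2).

17*sqrt(2)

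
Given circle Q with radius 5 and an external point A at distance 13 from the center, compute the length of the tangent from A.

The tangent, radius, and line from the external point to the center form a right triangle.
The right angle is where the tangent meets the radius.
By the Pythagorean theorem: tangent² + 5² = 13²
tangent² = 169 - 25 = 144
tangent = 12

12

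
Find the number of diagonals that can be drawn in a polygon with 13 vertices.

Total line segments between 13 vertices = C(13,2) = 78.
Subtract the 13 sides: 78 - 13 = 65 diagonals.

65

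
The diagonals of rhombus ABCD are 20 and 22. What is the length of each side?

In a rhombus, the diagonals bisect each other perpendicularly, creating four congruent right triangles.
Each triangle has legs 10 (half of 20) and 11 (half of 22).
The hypotenuse of each right triangle is a side of the rhombus:
side = sqrt(10^2 + 11^2) = sqrt(221)

sqrt(221)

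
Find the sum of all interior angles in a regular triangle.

The sum of interior angles of an n-sided polygon is (n - 2) * 180.
For n = 3: (3 - 2) * 180 = 1 * 180 = 180 degrees.

180 degrees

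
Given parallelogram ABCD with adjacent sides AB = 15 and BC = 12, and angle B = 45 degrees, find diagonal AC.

The diagonal of a parallelogram can be found by treating two adjacent sides and the diagonal as a triangle.
Applying the law of cosines with sides 15, 12 and included angle 45°:
d^2 = 225 + 144 - 360*cos(45°) = 369 - 180*sqrt(2)
d = 3*sqrt(41 - 20*sqrt(2))

3*sqrt(41 - 20*sqrt(2))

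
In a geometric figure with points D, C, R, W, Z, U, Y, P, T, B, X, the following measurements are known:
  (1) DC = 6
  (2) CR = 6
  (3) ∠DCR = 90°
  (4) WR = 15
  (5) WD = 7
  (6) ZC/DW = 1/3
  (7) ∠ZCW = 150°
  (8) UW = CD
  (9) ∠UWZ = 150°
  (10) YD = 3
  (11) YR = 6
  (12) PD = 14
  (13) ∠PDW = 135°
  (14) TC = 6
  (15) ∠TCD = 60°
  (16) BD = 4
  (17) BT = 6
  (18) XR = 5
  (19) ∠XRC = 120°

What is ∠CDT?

Step 1: By the law of cosines on triangle DCT: DT² = 6² + 6² − 2·6·6·cos(60°) = 36, so DT = 6.
Step 2: By the inverse law of cosines on triangle CDT: cos(∠CDT) = (6² + 6² − 6²) / (2·6·6) = 36/72 = 0.5, so ∠CDT = 60°.

Therefore, the measure of angle ∠CDT = 60°.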